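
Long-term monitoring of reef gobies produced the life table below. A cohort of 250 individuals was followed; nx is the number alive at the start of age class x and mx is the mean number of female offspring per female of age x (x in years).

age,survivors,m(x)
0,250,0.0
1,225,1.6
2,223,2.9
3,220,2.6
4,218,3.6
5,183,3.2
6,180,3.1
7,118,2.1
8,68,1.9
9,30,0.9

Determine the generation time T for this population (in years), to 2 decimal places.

4.04

lx = nx/n0 = nx/250: 1, 0.9, 0.892, 0.88, 0.872, 0.732, 0.72, 0.472, 0.272, 0.12
lx·mx: 0, 1.44, 2.5868, 2.288, 3.1392, 2.3424, 2.232, 0.9912, 0.5168, 0.108 → R0 = 15.6444
x·lx·mx: 0, 1.44, 5.1736, 6.864, 12.5568, 11.712, 13.392, 6.9384, 4.1344, 0.972 → Σ = 63.1832
T = 63.1832 / 15.6444 = 4.03871… → 4.04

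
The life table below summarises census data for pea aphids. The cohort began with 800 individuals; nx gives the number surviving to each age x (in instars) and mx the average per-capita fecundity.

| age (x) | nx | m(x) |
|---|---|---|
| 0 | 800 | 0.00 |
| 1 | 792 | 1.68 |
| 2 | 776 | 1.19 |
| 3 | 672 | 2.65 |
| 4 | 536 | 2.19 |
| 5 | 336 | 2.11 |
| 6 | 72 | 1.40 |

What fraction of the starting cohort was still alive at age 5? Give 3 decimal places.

0.420

l_5 = n_5/n_0 = 336/800 = 0.42 → 0.420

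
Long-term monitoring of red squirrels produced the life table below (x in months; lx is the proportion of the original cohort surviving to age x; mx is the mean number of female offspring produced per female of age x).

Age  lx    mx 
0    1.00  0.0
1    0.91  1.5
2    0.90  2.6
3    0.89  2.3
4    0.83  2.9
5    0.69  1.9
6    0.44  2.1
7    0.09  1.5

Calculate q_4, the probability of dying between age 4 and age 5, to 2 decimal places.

q_4 = (l_4 − l_5) / l_4 = (0.83 − 0.69) / 0.83
     = 0.14 / 0.83 = 0.168675… → 0.17

0.17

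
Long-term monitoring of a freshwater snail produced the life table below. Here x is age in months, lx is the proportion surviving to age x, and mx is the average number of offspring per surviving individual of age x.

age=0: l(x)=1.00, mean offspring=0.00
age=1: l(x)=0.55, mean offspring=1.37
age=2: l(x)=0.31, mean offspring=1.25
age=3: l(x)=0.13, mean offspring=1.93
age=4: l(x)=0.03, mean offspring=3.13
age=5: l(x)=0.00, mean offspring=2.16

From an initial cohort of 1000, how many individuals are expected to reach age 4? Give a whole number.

30

Expected survivors = N0 · l_4 = 1000 × 0.03 = 30 → 30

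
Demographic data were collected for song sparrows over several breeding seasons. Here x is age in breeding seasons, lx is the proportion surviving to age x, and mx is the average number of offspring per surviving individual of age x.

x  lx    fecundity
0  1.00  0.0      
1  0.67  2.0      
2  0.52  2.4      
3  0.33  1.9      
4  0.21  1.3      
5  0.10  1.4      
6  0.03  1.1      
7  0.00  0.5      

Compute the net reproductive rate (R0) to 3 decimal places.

3.661

lx·mx by age: 0, 1.34, 1.248, 0.627, 0.273, 0.14, 0.033, 0
R0 = Σ lx·mx = 3.661 → 3.661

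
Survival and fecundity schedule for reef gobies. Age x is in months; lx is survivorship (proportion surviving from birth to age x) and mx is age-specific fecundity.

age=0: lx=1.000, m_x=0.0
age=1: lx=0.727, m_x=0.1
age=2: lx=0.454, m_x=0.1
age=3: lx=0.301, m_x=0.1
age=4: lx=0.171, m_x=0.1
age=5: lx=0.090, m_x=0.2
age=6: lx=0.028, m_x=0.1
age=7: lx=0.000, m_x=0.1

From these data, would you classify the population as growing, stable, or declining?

declining

R0 = Σ lx·mx = 0 + 0.0727 + 0.0454 + 0.0301 + 0.0171 + 0.018 + 0.0028 + 0 = 0.1861
R0 < 1, so the population is declining.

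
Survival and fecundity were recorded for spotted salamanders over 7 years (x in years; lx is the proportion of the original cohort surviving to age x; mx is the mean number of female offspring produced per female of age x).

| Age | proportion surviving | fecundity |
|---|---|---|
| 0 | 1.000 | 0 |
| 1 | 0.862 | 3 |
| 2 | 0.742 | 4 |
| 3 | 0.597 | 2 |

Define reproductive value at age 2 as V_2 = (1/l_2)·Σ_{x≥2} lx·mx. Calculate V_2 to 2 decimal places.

lx·mx for x ≥ 2: 2.968, 1.194 → sum = 4.162
V_2 = 4.162 / l_2 = 4.162 / 0.742 = 5.609164… → 5.61

5.61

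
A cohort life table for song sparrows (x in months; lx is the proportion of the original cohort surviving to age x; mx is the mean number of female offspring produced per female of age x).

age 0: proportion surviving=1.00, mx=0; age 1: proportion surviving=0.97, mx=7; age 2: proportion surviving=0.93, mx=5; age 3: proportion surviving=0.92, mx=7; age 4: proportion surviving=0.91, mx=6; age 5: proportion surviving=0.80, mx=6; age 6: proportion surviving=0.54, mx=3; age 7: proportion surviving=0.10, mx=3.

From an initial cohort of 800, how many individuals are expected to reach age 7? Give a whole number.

80

Expected survivors = N0 · l_7 = 800 × 0.10 = 80 → 80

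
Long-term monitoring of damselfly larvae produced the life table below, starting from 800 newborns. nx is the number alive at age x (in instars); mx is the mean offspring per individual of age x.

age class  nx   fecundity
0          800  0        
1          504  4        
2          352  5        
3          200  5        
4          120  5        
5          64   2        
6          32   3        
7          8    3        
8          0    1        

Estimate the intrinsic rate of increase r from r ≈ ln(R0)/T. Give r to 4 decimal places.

0.8902

lx = nx/n0 = nx/800: 1, 0.63, 0.44, 0.25, 0.15, 0.08, 0.04, 0.01, 0
R0 = Σ lx·mx = 0 + 2.52 + 2.2 + 1.25 + 0.75 + 0.16 + 0.12 + 0.03 + 0 = 7.03
Σ x·lx·mx = 15.4; T = 15.4/7.03 = 2.19061…
r ≈ ln(R0)/T = ln(7.03)/2.19061… = 0.890248… → 0.8902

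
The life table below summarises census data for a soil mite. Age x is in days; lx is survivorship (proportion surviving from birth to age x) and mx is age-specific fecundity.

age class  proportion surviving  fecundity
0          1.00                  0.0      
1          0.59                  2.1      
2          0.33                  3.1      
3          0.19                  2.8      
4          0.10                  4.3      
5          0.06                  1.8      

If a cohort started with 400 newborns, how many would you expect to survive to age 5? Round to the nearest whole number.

24

Expected survivors = N0 · l_5 = 400 × 0.06 = 24 → 24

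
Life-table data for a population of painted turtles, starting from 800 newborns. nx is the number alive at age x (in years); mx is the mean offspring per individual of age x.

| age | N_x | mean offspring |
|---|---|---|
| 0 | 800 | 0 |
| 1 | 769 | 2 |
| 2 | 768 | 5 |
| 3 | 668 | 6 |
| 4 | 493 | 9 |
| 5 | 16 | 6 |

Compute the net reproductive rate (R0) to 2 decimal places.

17.40

lx = nx/n0 = nx/800: 1, 0.96125, 0.96, 0.835, 0.61625, 0.02
lx·mx by age: 0, 1.9225, 4.8, 5.01, 5.54625, 0.12
R0 = Σ lx·mx = 17.39875 → 17.40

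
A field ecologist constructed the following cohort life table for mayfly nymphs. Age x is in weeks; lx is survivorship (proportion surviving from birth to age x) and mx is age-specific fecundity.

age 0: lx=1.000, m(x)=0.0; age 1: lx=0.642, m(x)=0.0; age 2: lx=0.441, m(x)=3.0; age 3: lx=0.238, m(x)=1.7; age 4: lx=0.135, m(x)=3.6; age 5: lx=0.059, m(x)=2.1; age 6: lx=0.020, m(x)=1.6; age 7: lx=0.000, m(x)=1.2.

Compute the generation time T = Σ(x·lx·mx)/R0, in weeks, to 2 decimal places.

lx·mx: 0, 0, 1.323, 0.4046, 0.486, 0.1239, 0.032, 0 → R0 = 2.3695
x·lx·mx: 0, 0, 2.646, 1.2138, 1.944, 0.6195, 0.192, 0 → Σ = 6.6153
T = 6.6153 / 2.3695 = 2.791855… → 2.79

2.79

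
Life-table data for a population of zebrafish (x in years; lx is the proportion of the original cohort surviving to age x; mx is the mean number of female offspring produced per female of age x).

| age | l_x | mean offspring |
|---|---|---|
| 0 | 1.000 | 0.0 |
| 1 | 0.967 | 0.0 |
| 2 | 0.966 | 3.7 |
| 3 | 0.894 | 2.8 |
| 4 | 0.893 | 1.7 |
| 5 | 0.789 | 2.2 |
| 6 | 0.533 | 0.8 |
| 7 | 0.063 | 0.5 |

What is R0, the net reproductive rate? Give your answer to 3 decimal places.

9.789

lx·mx by age: 0, 0, 3.5742, 2.5032, 1.5181, 1.7358, 0.4264, 0.0315
R0 = Σ lx·mx = 9.7892 → 9.789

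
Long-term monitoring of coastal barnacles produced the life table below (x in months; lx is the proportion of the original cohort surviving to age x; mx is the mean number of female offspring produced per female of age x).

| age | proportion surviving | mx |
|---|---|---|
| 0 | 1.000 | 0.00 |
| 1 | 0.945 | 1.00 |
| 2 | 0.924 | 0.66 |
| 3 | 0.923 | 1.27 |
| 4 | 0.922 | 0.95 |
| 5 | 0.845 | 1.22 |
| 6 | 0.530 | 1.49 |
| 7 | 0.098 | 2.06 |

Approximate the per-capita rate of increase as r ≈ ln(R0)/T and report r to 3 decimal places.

0.474

R0 = Σ lx·mx = 0 + 0.945 + 0.60984 + 1.17221 + 0.8759 + 1.0309 + 0.7897 + 0.20188 = 5.62543
Σ x·lx·mx = 20.49077; T = 20.49077/5.62543 = 3.64253…
r ≈ ln(R0)/T = ln(5.62543)/3.64253… = 0.4742… → 0.474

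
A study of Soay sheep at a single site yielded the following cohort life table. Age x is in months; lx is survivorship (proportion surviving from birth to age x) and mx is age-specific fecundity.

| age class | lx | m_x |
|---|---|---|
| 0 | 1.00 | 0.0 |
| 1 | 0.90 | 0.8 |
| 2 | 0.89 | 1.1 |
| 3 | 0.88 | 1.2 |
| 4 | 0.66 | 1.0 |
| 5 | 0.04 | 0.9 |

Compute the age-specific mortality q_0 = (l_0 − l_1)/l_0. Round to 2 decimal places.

0.10

q_0 = (l_0 − l_1) / l_0 = (1 − 0.9) / 1
     = 0.1 / 1 = 0.1 → 0.10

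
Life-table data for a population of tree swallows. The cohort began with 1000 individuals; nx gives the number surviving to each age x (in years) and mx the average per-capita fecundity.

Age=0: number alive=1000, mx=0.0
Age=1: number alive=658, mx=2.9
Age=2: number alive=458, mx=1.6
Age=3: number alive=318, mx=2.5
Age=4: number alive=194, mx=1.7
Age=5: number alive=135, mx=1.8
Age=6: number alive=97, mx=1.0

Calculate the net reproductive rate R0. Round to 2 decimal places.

lx = nx/n0 = nx/1000: 1, 0.658, 0.458, 0.318, 0.194, 0.135, 0.097
lx·mx by age: 0, 1.9082, 0.7328, 0.795, 0.3298, 0.243, 0.097
R0 = Σ lx·mx = 4.1058 → 4.11

4.11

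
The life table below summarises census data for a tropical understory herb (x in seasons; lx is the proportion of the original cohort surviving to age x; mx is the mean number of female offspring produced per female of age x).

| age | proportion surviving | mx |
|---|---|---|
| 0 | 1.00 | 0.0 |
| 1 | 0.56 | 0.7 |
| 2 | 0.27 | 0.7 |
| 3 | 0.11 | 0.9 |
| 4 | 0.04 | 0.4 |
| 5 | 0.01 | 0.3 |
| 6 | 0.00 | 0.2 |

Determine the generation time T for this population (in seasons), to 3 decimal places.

1.639

lx·mx: 0, 0.392, 0.189, 0.099, 0.016, 0.003, 0 → R0 = 0.699
x·lx·mx: 0, 0.392, 0.378, 0.297, 0.064, 0.015, 0 → Σ = 1.146
T = 1.146 / 0.699 = 1.639485… → 1.639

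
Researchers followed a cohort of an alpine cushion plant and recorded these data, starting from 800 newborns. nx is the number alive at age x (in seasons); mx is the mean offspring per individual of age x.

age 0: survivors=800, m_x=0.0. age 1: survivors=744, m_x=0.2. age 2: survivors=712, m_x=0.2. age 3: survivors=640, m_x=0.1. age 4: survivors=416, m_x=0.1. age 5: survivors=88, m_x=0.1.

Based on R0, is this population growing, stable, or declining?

lx = nx/n0 = nx/800: 1, 0.93, 0.89, 0.8, 0.52, 0.11
R0 = Σ lx·mx = 0 + 0.186 + 0.178 + 0.08 + 0.052 + 0.011 = 0.507
R0 < 1, so the population is declining.

declining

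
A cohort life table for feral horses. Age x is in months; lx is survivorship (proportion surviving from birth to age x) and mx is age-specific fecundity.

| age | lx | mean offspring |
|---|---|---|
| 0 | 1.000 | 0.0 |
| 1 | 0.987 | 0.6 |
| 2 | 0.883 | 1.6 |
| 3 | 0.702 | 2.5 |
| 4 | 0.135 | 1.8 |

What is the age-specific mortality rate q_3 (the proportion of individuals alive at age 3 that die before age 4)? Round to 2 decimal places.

0.81

q_3 = (l_3 − l_4) / l_3 = (0.702 − 0.135) / 0.702
     = 0.567 / 0.702 = 0.807692… → 0.81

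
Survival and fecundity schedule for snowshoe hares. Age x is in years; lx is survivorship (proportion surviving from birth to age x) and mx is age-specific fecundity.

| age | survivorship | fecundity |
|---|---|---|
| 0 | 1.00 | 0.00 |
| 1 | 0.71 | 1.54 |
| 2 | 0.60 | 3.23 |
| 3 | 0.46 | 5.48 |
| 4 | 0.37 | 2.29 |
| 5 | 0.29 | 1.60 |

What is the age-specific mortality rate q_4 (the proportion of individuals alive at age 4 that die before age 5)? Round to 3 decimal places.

q_4 = (l_4 − l_5) / l_4 = (0.37 − 0.29) / 0.37
     = 0.08 / 0.37 = 0.216216… → 0.216

0.216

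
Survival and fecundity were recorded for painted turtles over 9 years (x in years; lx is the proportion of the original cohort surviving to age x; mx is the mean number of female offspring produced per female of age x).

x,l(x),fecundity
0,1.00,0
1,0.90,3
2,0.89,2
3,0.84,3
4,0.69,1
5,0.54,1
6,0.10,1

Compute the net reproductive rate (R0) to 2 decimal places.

lx·mx by age: 0, 2.7, 1.78, 2.52, 0.69, 0.54, 0.1
R0 = Σ lx·mx = 8.33 → 8.33

8.33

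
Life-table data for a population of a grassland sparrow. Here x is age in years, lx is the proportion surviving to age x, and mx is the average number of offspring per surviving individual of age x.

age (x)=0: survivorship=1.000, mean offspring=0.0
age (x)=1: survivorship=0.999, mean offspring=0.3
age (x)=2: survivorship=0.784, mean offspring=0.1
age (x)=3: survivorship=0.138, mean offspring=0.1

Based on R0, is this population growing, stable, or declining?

R0 = Σ lx·mx = 0 + 0.2997 + 0.0784 + 0.0138 = 0.3919
R0 < 1, so the population is declining.

declining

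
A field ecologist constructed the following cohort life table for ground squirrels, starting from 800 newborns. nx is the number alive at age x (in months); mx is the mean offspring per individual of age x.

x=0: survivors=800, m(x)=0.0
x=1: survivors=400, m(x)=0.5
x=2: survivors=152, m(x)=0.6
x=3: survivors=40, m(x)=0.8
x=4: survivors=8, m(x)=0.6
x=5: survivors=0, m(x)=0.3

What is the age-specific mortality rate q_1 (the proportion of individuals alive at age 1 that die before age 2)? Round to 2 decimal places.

0.62

lx = nx/n0 = nx/800: 1, 0.5, 0.19, 0.05, 0.01, 0
q_1 = (l_1 − l_2) / l_1 = (0.5 − 0.19) / 0.5
     = 0.31 / 0.5 = 0.62 → 0.62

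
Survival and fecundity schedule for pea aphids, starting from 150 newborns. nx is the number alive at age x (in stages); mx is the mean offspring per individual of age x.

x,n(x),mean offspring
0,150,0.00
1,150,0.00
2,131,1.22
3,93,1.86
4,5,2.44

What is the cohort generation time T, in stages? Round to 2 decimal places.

2.57

lx = nx/n0 = nx/150: 1, 1, 0.87333…, 0.62, 0.03333…
lx·mx: 0, 0, 1.065467…, 1.1532, 0.081333… → R0 = 2.3…
x·lx·mx: 0, 0, 2.130933…, 3.4596, 0.325333… → Σ = 5.915867…
T = 5.915867… / 2.3… = 2.572116… → 2.57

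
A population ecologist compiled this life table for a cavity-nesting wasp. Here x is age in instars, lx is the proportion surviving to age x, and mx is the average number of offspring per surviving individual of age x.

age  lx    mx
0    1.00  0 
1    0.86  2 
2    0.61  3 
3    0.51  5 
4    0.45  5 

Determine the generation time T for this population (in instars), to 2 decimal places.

lx·mx: 0, 1.72, 1.83, 2.55, 2.25 → R0 = 8.35
x·lx·mx: 0, 1.72, 3.66, 7.65, 9 → Σ = 22.03
T = 22.03 / 8.35 = 2.638323… → 2.64

2.64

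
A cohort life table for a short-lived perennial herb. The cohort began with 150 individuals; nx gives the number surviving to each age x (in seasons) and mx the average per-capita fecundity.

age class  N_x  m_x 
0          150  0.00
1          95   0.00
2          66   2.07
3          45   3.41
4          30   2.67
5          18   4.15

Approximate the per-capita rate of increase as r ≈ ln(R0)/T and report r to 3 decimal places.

lx = nx/n0 = nx/150: 1, 0.63333…, 0.44, 0.3, 0.2, 0.12
R0 = Σ lx·mx = 0 + 0 + 0.9108 + 1.023 + 0.534 + 0.498 = 2.9658…
Σ x·lx·mx = 9.5166…; T = 9.5166…/2.9658… = 3.20878…
r ≈ ln(R0)/T = ln(2.9658…)/3.20878… = 0.3388… → 0.339

0.339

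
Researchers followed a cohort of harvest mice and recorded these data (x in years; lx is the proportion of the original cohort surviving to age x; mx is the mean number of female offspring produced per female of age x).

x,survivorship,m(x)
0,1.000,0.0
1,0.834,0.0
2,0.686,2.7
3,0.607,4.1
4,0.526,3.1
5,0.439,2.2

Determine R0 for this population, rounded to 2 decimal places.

lx·mx by age: 0, 0, 1.8522, 2.4887, 1.6306, 0.9658
R0 = Σ lx·mx = 6.9373 → 6.94

6.94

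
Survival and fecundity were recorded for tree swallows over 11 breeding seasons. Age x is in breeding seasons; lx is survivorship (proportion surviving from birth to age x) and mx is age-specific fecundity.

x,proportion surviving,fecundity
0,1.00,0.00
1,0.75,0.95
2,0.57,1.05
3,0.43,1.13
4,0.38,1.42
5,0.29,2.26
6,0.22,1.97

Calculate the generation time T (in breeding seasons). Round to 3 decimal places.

lx·mx: 0, 0.7125, 0.5985, 0.4859, 0.5396, 0.6554, 0.4334 → R0 = 3.4253
x·lx·mx: 0, 0.7125, 1.197, 1.4577, 2.1584, 3.277, 2.6004 → Σ = 11.403
T = 11.403 / 3.4253 = 3.329051… → 3.329

3.329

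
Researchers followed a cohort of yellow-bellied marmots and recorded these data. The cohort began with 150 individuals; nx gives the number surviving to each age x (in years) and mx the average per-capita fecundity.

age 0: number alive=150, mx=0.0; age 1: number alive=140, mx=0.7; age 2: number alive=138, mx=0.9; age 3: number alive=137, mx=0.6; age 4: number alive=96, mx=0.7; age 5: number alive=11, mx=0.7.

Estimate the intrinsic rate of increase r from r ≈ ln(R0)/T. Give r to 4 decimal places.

lx = nx/n0 = nx/150: 1, 0.93333…, 0.92, 0.91333…, 0.64, 0.07333…
R0 = Σ lx·mx = 0 + 0.65333… + 0.828 + 0.548… + 0.448 + 0.05133… = 2.528667…
Σ x·lx·mx = 6.002…; T = 6.002…/2.528667… = 2.37358…
r ≈ ln(R0)/T = ln(2.528667…)/2.37358… = 0.39084… → 0.3908

0.3908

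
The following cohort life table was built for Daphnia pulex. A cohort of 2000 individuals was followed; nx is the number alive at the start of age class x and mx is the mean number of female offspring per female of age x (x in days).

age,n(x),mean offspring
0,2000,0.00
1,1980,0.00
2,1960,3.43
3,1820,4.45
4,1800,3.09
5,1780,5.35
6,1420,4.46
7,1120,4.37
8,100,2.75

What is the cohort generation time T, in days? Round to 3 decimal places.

lx = nx/n0 = nx/2000: 1, 0.99, 0.98, 0.91, 0.9, 0.89, 0.71, 0.56, 0.05
lx·mx: 0, 0, 3.3614, 4.0495, 2.781, 4.7615, 3.1666, 2.4472, 0.1375 → R0 = 20.7047
x·lx·mx: 0, 0, 6.7228, 12.1485, 11.124, 23.8075, 18.9996, 17.1304, 1.1 → Σ = 91.0328
T = 91.0328 / 20.7047 = 4.396722… → 4.397

4.397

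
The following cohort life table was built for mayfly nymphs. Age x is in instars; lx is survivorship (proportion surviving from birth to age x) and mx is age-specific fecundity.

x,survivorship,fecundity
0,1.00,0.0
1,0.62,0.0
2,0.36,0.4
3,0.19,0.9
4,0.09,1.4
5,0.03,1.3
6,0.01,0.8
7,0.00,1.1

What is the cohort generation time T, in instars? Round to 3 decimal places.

lx·mx: 0, 0, 0.144, 0.171, 0.126, 0.039, 0.008, 0 → R0 = 0.488
x·lx·mx: 0, 0, 0.288, 0.513, 0.504, 0.195, 0.048, 0 → Σ = 1.548
T = 1.548 / 0.488 = 3.172131… → 3.172

3.172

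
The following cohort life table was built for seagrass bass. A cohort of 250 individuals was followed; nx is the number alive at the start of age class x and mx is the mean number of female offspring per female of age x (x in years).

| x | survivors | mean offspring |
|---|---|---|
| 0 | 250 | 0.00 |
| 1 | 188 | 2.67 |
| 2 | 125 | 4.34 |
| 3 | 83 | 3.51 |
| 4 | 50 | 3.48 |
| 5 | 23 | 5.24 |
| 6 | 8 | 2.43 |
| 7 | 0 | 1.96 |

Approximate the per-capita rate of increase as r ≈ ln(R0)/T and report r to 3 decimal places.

0.803

lx = nx/n0 = nx/250: 1, 0.752, 0.5, 0.332, 0.2, 0.092, 0.032, 0
R0 = Σ lx·mx = 0 + 2.00784 + 2.17 + 1.16532 + 0.696 + 0.48208 + 0.07776 + 0 = 6.599
Σ x·lx·mx = 15.50476; T = 15.50476/6.599 = 2.34956…
r ≈ ln(R0)/T = ln(6.599)/2.34956… = 0.80309… → 0.803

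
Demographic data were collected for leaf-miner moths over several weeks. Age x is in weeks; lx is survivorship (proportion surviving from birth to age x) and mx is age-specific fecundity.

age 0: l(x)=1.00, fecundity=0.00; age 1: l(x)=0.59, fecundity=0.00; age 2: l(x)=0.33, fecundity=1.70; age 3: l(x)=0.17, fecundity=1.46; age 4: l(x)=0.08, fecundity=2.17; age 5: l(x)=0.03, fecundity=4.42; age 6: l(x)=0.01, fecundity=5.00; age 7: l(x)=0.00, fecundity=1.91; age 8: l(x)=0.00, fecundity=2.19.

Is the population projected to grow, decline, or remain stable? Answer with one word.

growing

R0 = Σ lx·mx = 0 + 0 + 0.561 + 0.2482 + 0.1736 + 0.1326 + 0.05 + 0 + 0 = 1.1654
R0 > 1, so the population is growing.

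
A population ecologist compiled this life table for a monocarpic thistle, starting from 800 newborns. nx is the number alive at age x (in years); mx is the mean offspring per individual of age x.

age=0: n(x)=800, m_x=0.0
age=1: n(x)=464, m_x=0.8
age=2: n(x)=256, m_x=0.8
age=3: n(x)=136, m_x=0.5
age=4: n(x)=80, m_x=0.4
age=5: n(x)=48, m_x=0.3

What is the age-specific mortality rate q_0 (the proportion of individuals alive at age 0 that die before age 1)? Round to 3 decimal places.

lx = nx/n0 = nx/800: 1, 0.58, 0.32, 0.17, 0.1, 0.06
q_0 = (l_0 − l_1) / l_0 = (1 − 0.58) / 1
     = 0.42 / 1 = 0.42 → 0.420

0.420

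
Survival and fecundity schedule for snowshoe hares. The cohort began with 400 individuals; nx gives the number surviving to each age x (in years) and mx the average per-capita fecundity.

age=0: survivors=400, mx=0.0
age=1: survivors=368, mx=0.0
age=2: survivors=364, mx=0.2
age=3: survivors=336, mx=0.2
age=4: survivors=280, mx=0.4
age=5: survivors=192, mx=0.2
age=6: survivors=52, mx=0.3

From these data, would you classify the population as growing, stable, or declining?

lx = nx/n0 = nx/400: 1, 0.92, 0.91, 0.84, 0.7, 0.48, 0.13
R0 = Σ lx·mx = 0 + 0 + 0.182 + 0.168 + 0.28 + 0.096 + 0.039 = 0.765
R0 < 1, so the population is declining.

declining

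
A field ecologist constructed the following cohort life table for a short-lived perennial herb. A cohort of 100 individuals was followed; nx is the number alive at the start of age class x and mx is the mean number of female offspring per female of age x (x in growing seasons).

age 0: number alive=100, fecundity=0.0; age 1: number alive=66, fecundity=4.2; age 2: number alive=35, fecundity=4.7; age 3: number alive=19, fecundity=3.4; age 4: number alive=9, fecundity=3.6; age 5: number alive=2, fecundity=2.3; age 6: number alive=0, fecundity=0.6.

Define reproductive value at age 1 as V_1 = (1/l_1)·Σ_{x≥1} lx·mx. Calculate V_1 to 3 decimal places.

lx = nx/n0 = nx/100: 1, 0.66, 0.35, 0.19, 0.09, 0.02, 0
lx·mx for x ≥ 1: 2.772, 1.645, 0.646, 0.324, 0.046, 0 → sum = 5.433
V_1 = 5.433 / l_1 = 5.433 / 0.66 = 8.231818… → 8.232

8.232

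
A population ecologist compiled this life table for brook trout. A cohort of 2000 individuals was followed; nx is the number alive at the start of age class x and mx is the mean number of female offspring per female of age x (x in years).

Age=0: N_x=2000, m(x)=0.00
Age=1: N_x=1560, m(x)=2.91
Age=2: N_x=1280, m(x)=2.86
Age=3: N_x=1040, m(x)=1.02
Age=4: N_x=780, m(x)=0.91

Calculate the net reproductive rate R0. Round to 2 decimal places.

4.99

lx = nx/n0 = nx/2000: 1, 0.78, 0.64, 0.52, 0.39
lx·mx by age: 0, 2.2698, 1.8304, 0.5304, 0.3549
R0 = Σ lx·mx = 4.9855 → 4.99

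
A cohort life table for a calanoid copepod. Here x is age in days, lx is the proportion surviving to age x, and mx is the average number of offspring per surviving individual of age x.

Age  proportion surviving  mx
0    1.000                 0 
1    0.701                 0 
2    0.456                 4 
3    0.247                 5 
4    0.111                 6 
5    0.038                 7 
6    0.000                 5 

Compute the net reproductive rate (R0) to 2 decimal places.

3.99

lx·mx by age: 0, 0, 1.824, 1.235, 0.666, 0.266, 0
R0 = Σ lx·mx = 3.991 → 3.99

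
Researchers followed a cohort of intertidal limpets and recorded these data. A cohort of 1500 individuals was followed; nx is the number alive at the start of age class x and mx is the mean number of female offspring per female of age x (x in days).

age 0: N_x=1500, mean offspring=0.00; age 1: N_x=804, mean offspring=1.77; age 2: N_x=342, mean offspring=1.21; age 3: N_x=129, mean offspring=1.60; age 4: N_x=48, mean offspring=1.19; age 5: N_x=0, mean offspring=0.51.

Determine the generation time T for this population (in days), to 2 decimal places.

lx = nx/n0 = nx/1500: 1, 0.536, 0.228, 0.086, 0.032, 0
lx·mx: 0, 0.94872, 0.27588, 0.1376, 0.03808, 0 → R0 = 1.40028
x·lx·mx: 0, 0.94872, 0.55176, 0.4128, 0.15232, 0 → Σ = 2.0656
T = 2.0656 / 1.40028 = 1.475134… → 1.48

1.48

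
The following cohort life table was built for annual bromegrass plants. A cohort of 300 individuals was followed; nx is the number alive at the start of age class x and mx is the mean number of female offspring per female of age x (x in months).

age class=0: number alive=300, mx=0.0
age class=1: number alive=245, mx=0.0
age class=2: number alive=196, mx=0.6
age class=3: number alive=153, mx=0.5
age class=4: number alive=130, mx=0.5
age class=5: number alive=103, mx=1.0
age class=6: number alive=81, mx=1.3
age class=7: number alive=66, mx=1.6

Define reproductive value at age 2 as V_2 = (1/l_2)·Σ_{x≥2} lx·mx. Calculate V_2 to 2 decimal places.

2.92

lx = nx/n0 = nx/300: 1, 0.81667…, 0.65333…, 0.51, 0.43333…, 0.34333…, 0.27, 0.22
lx·mx for x ≥ 2: 0.392…, 0.255, 0.216667…, 0.343333…, 0.351, 0.352 → sum = 1.91…
V_2 = 1.91… / l_2 = 1.91… / 0.653333… = 2.923469… → 2.92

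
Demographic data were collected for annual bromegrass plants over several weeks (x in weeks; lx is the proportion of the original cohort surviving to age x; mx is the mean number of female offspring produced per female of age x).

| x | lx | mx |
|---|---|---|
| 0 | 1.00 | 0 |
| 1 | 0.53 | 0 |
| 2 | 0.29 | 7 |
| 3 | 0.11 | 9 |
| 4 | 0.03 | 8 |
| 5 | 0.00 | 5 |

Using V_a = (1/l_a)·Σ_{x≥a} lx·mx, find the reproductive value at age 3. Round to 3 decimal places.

lx·mx for x ≥ 3: 0.99, 0.24, 0 → sum = 1.23
V_3 = 1.23 / l_3 = 1.23 / 0.11 = 11.181818… → 11.182

11.182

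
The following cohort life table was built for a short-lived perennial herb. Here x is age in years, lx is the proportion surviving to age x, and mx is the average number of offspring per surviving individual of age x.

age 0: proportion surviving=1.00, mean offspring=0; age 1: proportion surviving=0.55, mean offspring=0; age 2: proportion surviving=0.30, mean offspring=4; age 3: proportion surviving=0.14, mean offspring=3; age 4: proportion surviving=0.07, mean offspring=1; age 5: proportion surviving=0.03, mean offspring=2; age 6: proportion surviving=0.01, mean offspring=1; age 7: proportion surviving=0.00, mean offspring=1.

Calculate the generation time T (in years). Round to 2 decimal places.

2.44

lx·mx: 0, 0, 1.2, 0.42, 0.07, 0.06, 0.01, 0 → R0 = 1.76
x·lx·mx: 0, 0, 2.4, 1.26, 0.28, 0.3, 0.06, 0 → Σ = 4.3
T = 4.3 / 1.76 = 2.443182… → 2.44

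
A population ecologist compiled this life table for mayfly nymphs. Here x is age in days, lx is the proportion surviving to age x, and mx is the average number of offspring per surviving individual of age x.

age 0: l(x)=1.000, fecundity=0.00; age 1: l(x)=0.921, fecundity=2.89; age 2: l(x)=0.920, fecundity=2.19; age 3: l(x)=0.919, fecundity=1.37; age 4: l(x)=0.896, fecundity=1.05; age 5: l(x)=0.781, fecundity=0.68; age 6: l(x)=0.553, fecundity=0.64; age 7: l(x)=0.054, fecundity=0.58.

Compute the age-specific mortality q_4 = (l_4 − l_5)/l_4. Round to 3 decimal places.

0.128

q_4 = (l_4 − l_5) / l_4 = (0.896 − 0.781) / 0.896
     = 0.115 / 0.896 = 0.128348… → 0.128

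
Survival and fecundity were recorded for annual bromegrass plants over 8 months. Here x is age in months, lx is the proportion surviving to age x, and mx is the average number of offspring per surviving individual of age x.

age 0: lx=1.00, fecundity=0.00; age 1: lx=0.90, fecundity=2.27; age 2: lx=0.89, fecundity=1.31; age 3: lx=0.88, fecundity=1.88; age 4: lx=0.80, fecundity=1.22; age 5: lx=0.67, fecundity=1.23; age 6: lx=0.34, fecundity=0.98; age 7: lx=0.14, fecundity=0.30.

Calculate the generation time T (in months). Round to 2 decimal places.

lx·mx: 0, 2.043, 1.1659, 1.6544, 0.976, 0.8241, 0.3332, 0.042 → R0 = 7.0386
x·lx·mx: 0, 2.043, 2.3318, 4.9632, 3.904, 4.1205, 1.9992, 0.294 → Σ = 19.6557
T = 19.6557 / 7.0386 = 2.792558… → 2.79

2.79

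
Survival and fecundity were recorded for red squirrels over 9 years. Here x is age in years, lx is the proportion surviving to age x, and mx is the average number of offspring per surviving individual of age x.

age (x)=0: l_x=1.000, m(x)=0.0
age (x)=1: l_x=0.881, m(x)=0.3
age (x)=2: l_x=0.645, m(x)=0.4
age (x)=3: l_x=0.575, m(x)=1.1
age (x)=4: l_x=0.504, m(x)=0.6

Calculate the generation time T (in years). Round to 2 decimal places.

lx·mx: 0, 0.2643, 0.258, 0.6325, 0.3024 → R0 = 1.4572
x·lx·mx: 0, 0.2643, 0.516, 1.8975, 1.2096 → Σ = 3.8874
T = 3.8874 / 1.4572 = 2.667719… → 2.67

2.67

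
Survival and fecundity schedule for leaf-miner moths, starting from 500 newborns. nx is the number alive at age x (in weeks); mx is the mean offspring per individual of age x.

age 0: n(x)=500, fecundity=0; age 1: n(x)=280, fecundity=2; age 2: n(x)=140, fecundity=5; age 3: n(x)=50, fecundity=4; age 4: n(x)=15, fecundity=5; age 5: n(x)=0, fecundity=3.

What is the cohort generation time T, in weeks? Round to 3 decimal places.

lx = nx/n0 = nx/500: 1, 0.56, 0.28, 0.1, 0.03, 0
lx·mx: 0, 1.12, 1.4, 0.4, 0.15, 0 → R0 = 3.07
x·lx·mx: 0, 1.12, 2.8, 1.2, 0.6, 0 → Σ = 5.72
T = 5.72 / 3.07 = 1.863192… → 1.863

1.863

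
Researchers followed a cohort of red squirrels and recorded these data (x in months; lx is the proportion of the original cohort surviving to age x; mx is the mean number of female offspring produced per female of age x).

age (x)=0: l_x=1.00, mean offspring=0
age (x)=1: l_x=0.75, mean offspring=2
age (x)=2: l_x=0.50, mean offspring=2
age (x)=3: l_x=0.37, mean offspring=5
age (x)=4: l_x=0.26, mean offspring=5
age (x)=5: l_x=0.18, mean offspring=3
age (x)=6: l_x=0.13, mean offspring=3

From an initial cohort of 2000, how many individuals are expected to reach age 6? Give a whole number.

260

Expected survivors = N0 · l_6 = 2000 × 0.13 = 260 → 260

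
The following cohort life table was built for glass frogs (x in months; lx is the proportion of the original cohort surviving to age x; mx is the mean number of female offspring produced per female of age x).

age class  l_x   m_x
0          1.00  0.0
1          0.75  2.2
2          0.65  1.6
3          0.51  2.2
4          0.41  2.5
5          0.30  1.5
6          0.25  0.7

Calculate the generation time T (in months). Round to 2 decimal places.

lx·mx: 0, 1.65, 1.04, 1.122, 1.025, 0.45, 0.175 → R0 = 5.462
x·lx·mx: 0, 1.65, 2.08, 3.366, 4.1, 2.25, 1.05 → Σ = 14.496
T = 14.496 / 5.462 = 2.653973… → 2.65

2.65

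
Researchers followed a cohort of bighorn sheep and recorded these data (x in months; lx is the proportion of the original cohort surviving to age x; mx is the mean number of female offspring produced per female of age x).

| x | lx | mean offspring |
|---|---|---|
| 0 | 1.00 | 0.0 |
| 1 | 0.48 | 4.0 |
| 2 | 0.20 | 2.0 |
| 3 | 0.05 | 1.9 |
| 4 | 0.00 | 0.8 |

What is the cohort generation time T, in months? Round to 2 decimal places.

lx·mx: 0, 1.92, 0.4, 0.095, 0 → R0 = 2.415
x·lx·mx: 0, 1.92, 0.8, 0.285, 0 → Σ = 3.005
T = 3.005 / 2.415 = 1.244306… → 1.24

1.24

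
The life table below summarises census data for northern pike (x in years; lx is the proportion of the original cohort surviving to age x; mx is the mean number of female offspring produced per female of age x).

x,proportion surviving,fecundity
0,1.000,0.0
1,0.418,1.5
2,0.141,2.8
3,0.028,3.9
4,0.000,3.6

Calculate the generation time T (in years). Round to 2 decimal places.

1.54

lx·mx: 0, 0.627, 0.3948, 0.1092, 0 → R0 = 1.131
x·lx·mx: 0, 0.627, 0.7896, 0.3276, 0 → Σ = 1.7442
T = 1.7442 / 1.131 = 1.542175… → 1.54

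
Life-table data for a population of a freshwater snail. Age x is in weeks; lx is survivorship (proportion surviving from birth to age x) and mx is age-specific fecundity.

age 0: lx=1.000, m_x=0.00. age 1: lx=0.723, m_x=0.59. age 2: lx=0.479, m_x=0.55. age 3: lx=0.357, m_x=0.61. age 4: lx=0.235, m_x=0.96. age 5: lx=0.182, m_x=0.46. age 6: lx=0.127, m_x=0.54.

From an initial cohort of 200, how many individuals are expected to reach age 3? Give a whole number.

71

Expected survivors = N0 · l_3 = 200 × 0.357 = 71.4 → 71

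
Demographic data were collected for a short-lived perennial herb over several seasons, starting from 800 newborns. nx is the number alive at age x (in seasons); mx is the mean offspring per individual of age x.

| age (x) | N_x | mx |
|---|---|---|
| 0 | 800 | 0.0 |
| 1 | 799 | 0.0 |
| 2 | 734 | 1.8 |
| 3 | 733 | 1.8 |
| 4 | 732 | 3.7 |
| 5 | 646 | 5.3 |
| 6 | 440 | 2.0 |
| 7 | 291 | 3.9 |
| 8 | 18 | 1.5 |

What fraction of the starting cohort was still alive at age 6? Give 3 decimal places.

l_6 = n_6/n_0 = 440/800 = 0.55 → 0.550

0.550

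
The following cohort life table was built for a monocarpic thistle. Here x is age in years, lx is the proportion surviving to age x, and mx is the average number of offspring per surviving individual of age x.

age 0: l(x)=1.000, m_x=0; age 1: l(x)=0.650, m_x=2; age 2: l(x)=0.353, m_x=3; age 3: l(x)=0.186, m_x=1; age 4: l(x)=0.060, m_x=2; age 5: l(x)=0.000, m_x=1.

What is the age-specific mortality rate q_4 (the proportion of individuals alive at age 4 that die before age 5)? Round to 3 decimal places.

1.000

q_4 = (l_4 − l_5) / l_4 = (0.06 − 0) / 0.06
     = 0.06 / 0.06 = 1 → 1.000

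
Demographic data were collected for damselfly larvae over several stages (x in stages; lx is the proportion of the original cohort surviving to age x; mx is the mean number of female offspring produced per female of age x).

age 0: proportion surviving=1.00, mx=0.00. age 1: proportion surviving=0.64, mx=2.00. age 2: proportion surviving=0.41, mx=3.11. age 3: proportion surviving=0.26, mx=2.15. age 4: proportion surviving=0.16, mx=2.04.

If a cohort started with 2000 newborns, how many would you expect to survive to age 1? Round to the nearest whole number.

1280

Expected survivors = N0 · l_1 = 2000 × 0.64 = 1280 → 1280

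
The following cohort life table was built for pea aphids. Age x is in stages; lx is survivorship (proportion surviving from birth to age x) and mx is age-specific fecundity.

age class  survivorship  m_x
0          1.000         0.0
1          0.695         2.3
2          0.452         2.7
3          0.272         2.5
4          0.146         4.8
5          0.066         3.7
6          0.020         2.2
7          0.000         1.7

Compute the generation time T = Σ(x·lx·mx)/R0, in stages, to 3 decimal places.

2.310

lx·mx: 0, 1.5985, 1.2204, 0.68, 0.7008, 0.2442, 0.044, 0 → R0 = 4.4879
x·lx·mx: 0, 1.5985, 2.4408, 2.04, 2.8032, 1.221, 0.264, 0 → Σ = 10.3675
T = 10.3675 / 4.4879 = 2.3101… → 2.310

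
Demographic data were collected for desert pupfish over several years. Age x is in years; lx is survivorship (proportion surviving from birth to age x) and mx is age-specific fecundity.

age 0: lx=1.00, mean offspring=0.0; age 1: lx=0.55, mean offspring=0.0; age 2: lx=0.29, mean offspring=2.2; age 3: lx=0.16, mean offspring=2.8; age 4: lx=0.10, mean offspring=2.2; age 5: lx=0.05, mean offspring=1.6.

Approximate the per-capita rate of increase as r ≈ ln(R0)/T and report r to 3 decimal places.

0.116

R0 = Σ lx·mx = 0 + 0 + 0.638 + 0.448 + 0.22 + 0.08 = 1.386
Σ x·lx·mx = 3.9; T = 3.9/1.386 = 2.81385…
r ≈ ln(R0)/T = ln(1.386)/2.81385… = 0.11601… → 0.116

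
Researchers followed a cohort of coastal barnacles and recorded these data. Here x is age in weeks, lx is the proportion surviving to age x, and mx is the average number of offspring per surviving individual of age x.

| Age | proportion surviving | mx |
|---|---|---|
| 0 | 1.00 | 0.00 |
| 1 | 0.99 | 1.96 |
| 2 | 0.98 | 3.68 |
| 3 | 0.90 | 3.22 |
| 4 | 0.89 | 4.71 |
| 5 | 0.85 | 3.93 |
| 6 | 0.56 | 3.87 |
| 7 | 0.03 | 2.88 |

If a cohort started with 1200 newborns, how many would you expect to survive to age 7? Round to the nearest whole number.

Expected survivors = N0 · l_7 = 1200 × 0.03 = 36 → 36

36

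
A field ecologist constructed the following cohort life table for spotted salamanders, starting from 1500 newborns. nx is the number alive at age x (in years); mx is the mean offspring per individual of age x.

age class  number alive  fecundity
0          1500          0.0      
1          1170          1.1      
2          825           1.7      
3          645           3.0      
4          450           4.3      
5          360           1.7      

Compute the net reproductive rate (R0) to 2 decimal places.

lx = nx/n0 = nx/1500: 1, 0.78, 0.55, 0.43, 0.3, 0.24
lx·mx by age: 0, 0.858, 0.935, 1.29, 1.29, 0.408
R0 = Σ lx·mx = 4.781 → 4.78

4.78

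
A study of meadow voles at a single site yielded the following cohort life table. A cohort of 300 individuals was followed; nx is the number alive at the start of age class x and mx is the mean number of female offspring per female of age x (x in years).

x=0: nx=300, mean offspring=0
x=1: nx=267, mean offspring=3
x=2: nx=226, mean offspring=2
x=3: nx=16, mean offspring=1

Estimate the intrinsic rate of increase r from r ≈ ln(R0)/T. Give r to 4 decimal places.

lx = nx/n0 = nx/300: 1, 0.89, 0.75333…, 0.05333…
R0 = Σ lx·mx = 0 + 2.67 + 1.50667… + 0.05333… = 4.23…
Σ x·lx·mx = 5.843333…; T = 5.843333…/4.23… = 1.3814…
r ≈ ln(R0)/T = ln(4.23…)/1.3814… = 1.044013… → 1.0440

1.0440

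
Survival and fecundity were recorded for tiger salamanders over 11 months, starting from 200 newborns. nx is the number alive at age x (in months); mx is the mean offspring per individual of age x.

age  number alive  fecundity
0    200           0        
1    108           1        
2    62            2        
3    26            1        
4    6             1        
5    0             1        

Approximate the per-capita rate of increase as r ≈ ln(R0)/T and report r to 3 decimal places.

lx = nx/n0 = nx/200: 1, 0.54, 0.31, 0.13, 0.03, 0
R0 = Σ lx·mx = 0 + 0.54 + 0.62 + 0.13 + 0.03 + 0 = 1.32
Σ x·lx·mx = 2.29; T = 2.29/1.32 = 1.73485…
r ≈ ln(R0)/T = ln(1.32)/1.73485… = 0.16003… → 0.160

0.160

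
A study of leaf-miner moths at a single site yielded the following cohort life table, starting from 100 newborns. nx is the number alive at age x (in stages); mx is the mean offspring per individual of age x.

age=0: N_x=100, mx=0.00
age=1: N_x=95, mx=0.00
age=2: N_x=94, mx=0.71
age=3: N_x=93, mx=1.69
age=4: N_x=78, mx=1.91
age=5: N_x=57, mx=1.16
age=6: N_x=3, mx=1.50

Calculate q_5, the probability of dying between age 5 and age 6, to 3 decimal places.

0.947

lx = nx/n0 = nx/100: 1, 0.95, 0.94, 0.93, 0.78, 0.57, 0.03
q_5 = (l_5 − l_6) / l_5 = (0.57 − 0.03) / 0.57
     = 0.54 / 0.57 = 0.947368… → 0.947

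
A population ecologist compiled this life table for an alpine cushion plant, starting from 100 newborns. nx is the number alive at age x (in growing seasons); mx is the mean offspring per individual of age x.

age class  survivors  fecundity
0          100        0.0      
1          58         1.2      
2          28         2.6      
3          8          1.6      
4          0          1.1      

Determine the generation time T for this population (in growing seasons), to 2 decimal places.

lx = nx/n0 = nx/100: 1, 0.58, 0.28, 0.08, 0
lx·mx: 0, 0.696, 0.728, 0.128, 0 → R0 = 1.552
x·lx·mx: 0, 0.696, 1.456, 0.384, 0 → Σ = 2.536
T = 2.536 / 1.552 = 1.634021… → 1.63

1.63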